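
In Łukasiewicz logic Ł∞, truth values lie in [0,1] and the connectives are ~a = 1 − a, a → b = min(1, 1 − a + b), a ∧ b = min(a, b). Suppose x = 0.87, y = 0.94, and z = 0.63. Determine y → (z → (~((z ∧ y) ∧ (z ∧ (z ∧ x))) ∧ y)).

0.80

z ∧ y = min(0.63, 0.94) = 0.63
z ∧ x = min(0.63, 0.87) = 0.63
z ∧ (z ∧ x) = min(0.63, 0.63) = 0.63
(z ∧ y) ∧ (z ∧ (z ∧ x)) = min(0.63, 0.63) = 0.63
~((z ∧ y) ∧ (z ∧ (z ∧ x))) = 1 − 0.63 = 0.37
~((z ∧ y) ∧ (z ∧ (z ∧ x))) ∧ y = min(0.37, 0.94) = 0.37
z → (~((z ∧ y) ∧ (z ∧ (z ∧ x))) ∧ y) = min(1, 1 − 0.63 + 0.37) = min(1, 0.74) = 0.74
y → (z → (~((z ∧ y) ∧ (z ∧ (z ∧ x))) ∧ y)) = min(1, 1 − 0.94 + 0.74) = min(1, 0.80) = 0.80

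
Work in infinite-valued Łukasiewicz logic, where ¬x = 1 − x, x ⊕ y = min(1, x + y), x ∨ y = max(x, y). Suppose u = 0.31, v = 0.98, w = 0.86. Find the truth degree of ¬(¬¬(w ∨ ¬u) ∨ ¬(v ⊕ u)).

¬u = 1 − 0.31 = 0.69
w ∨ ¬u = max(0.86, 0.69) = 0.86
¬(w ∨ ¬u) = 1 − 0.86 = 0.14
¬¬(w ∨ ¬u) = 1 − 0.14 = 0.86
v ⊕ u = min(1, 0.98 + 0.31) = min(1, 1.29) = 1.00
¬(v ⊕ u) = 1 − 1.00 = 0.00
¬¬(w ∨ ¬u) ∨ ¬(v ⊕ u) = max(0.86, 0.00) = 0.86
¬(¬¬(w ∨ ¬u) ∨ ¬(v ⊕ u)) = 1 − 0.86 = 0.14

0.14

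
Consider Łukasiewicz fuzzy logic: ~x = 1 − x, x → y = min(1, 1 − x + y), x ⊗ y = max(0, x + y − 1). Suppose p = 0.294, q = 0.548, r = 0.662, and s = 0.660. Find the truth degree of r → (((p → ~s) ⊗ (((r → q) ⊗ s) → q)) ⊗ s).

~s = 1 − 0.660 = 0.340
p → ~s = min(1, 1 − 0.294 + 0.340) = min(1, 1.046) = 1.000
r → q = min(1, 1 − 0.662 + 0.548) = min(1, 0.886) = 0.886
(r → q) ⊗ s = max(0, 0.886 + 0.660 − 1) = max(0, 0.546) = 0.546
((r → q) ⊗ s) → q = min(1, 1 − 0.546 + 0.548) = min(1, 1.002) = 1.000
(p → ~s) ⊗ (((r → q) ⊗ s) → q) = max(0, 1.000 + 1.000 − 1) = max(0, 1.000) = 1.000
((p → ~s) ⊗ (((r → q) ⊗ s) → q)) ⊗ s = max(0, 1.000 + 0.660 − 1) = max(0, 0.660) = 0.660
r → (((p → ~s) ⊗ (((r → q) ⊗ s) → q)) ⊗ s) = min(1, 1 − 0.662 + 0.660) = min(1, 0.998) = 0.998

0.998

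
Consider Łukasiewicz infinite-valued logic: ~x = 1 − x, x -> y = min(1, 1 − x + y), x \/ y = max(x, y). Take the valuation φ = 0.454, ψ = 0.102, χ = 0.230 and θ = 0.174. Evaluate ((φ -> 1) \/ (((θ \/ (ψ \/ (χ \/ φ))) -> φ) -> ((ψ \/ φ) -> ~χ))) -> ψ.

0.102

φ -> 1 = min(1, 1 − 0.454 + 1.000) = min(1, 1.546) = 1.000
χ \/ φ = max(0.230, 0.454) = 0.454
ψ \/ (χ \/ φ) = max(0.102, 0.454) = 0.454
θ \/ (ψ \/ (χ \/ φ)) = max(0.174, 0.454) = 0.454
(θ \/ (ψ \/ (χ \/ φ))) -> φ = min(1, 1 − 0.454 + 0.454) = min(1, 1.000) = 1.000
ψ \/ φ = max(0.102, 0.454) = 0.454
~χ = 1 − 0.230 = 0.770
(ψ \/ φ) -> ~χ = min(1, 1 − 0.454 + 0.770) = min(1, 1.316) = 1.000
((θ \/ (ψ \/ (χ \/ φ))) -> φ) -> ((ψ \/ φ) -> ~χ) = min(1, 1 − 1.000 + 1.000) = min(1, 1.000) = 1.000
(φ -> 1) \/ (((θ \/ (ψ \/ (χ \/ φ))) -> φ) -> ((ψ \/ φ) -> ~χ)) = max(1.000, 1.000) = 1.000
((φ -> 1) \/ (((θ \/ (ψ \/ (χ \/ φ))) -> φ) -> ((ψ \/ φ) -> ~χ))) -> ψ = min(1, 1 − 1.000 + 0.102) = min(1, 0.102) = 0.102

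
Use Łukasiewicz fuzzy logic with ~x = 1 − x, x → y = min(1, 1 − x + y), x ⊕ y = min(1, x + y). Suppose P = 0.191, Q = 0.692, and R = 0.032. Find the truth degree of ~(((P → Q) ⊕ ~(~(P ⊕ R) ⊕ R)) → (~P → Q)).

0.117

P → Q = min(1, 1 − 0.191 + 0.692) = min(1, 1.501) = 1.000
P ⊕ R = min(1, 0.191 + 0.032) = min(1, 0.223) = 0.223
~(P ⊕ R) = 1 − 0.223 = 0.777
~(P ⊕ R) ⊕ R = min(1, 0.777 + 0.032) = min(1, 0.809) = 0.809
~(~(P ⊕ R) ⊕ R) = 1 − 0.809 = 0.191
(P → Q) ⊕ ~(~(P ⊕ R) ⊕ R) = min(1, 1.000 + 0.191) = min(1, 1.191) = 1.000
~P = 1 − 0.191 = 0.809
~P → Q = min(1, 1 − 0.809 + 0.692) = min(1, 0.883) = 0.883
((P → Q) ⊕ ~(~(P ⊕ R) ⊕ R)) → (~P → Q) = min(1, 1 − 1.000 + 0.883) = min(1, 0.883) = 0.883
~(((P → Q) ⊕ ~(~(P ⊕ R) ⊕ R)) → (~P → Q)) = 1 − 0.883 = 0.117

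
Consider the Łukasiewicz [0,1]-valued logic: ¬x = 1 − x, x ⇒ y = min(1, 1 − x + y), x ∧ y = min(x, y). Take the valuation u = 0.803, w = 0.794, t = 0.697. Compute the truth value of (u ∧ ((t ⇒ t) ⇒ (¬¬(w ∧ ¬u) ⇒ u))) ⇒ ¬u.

t ⇒ t = min(1, 1 − 0.697 + 0.697) = min(1, 1.000) = 1.000
¬u = 1 − 0.803 = 0.197
w ∧ ¬u = min(0.794, 0.197) = 0.197
¬(w ∧ ¬u) = 1 − 0.197 = 0.803
¬¬(w ∧ ¬u) = 1 − 0.803 = 0.197
¬¬(w ∧ ¬u) ⇒ u = min(1, 1 − 0.197 + 0.803) = min(1, 1.606) = 1.000
(t ⇒ t) ⇒ (¬¬(w ∧ ¬u) ⇒ u) = min(1, 1 − 1.000 + 1.000) = min(1, 1.000) = 1.000
u ∧ ((t ⇒ t) ⇒ (¬¬(w ∧ ¬u) ⇒ u)) = min(0.803, 1.000) = 0.803
(u ∧ ((t ⇒ t) ⇒ (¬¬(w ∧ ¬u) ⇒ u))) ⇒ ¬u = min(1, 1 − 0.803 + 0.197) = min(1, 0.394) = 0.394

0.394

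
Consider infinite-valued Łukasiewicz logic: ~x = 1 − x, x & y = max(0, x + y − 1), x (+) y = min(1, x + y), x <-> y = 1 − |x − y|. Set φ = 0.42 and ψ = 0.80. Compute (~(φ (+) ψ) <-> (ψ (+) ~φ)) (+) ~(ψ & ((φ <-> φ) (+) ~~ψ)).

φ (+) ψ = min(1, 0.42 + 0.80) = min(1, 1.22) = 1.00
~(φ (+) ψ) = 1 − 1.00 = 0.00
~φ = 1 − 0.42 = 0.58
ψ (+) ~φ = min(1, 0.80 + 0.58) = min(1, 1.38) = 1.00
~(φ (+) ψ) <-> (ψ (+) ~φ) = 1 − |0.00 − 1.00| = 1 − 1.00 = 0.00
φ <-> φ = 1 − |0.42 − 0.42| = 1 − 0.00 = 1.00
~ψ = 1 − 0.80 = 0.20
~~ψ = 1 − 0.20 = 0.80
(φ <-> φ) (+) ~~ψ = min(1, 1.00 + 0.80) = min(1, 1.80) = 1.00
ψ & ((φ <-> φ) (+) ~~ψ) = max(0, 0.80 + 1.00 − 1) = max(0, 0.80) = 0.80
~(ψ & ((φ <-> φ) (+) ~~ψ)) = 1 − 0.80 = 0.20
(~(φ (+) ψ) <-> (ψ (+) ~φ)) (+) ~(ψ & ((φ <-> φ) (+) ~~ψ)) = min(1, 0.00 + 0.20) = min(1, 0.20) = 0.20

0.20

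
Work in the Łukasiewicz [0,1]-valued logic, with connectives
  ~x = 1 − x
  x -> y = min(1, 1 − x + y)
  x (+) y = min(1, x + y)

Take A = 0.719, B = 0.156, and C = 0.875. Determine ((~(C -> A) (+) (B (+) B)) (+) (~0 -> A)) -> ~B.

0.844

C -> A = min(1, 1 − 0.875 + 0.719) = min(1, 0.844) = 0.844
~(C -> A) = 1 − 0.844 = 0.156
B (+) B = min(1, 0.156 + 0.156) = min(1, 0.312) = 0.312
~(C -> A) (+) (B (+) B) = min(1, 0.156 + 0.312) = min(1, 0.468) = 0.468
~0 = 1 − 0.000 = 1.000
~0 -> A = min(1, 1 − 1.000 + 0.719) = min(1, 0.719) = 0.719
(~(C -> A) (+) (B (+) B)) (+) (~0 -> A) = min(1, 0.468 + 0.719) = min(1, 1.187) = 1.000
~B = 1 − 0.156 = 0.844
((~(C -> A) (+) (B (+) B)) (+) (~0 -> A)) -> ~B = min(1, 1 − 1.000 + 0.844) = min(1, 0.844) = 0.844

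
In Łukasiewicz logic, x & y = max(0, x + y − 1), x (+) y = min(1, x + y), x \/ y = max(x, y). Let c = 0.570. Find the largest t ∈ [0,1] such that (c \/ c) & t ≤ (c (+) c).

1.000

c \/ c = max(0.570, 0.570) = 0.570
So the left factor is c \/ c = 0.570.
c (+) c = min(1, 0.570 + 0.570) = min(1, 1.140) = 1.000
So the right-hand bound is c (+) c = 1.000.
The residuum of the Łukasiewicz t-norm gives the supremum: min(1, 1 − 0.570 + 1.000).
1 − 0.570 + 1.000 = 1.430, so t = min(1, 1.430) = 1.000.
Check: 0.570 & 1.000 = max(0, 0.570) = 0.570 ≤ 1.000.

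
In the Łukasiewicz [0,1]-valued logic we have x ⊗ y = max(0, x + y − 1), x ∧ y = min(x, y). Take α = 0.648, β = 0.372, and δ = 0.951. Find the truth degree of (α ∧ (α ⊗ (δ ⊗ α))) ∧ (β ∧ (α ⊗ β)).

δ ⊗ α = max(0, 0.951 + 0.648 − 1) = max(0, 0.599) = 0.599
α ⊗ (δ ⊗ α) = max(0, 0.648 + 0.599 − 1) = max(0, 0.247) = 0.247
α ∧ (α ⊗ (δ ⊗ α)) = min(0.648, 0.247) = 0.247
α ⊗ β = max(0, 0.648 + 0.372 − 1) = max(0, 0.020) = 0.020
β ∧ (α ⊗ β) = min(0.372, 0.020) = 0.020
(α ∧ (α ⊗ (δ ⊗ α))) ∧ (β ∧ (α ⊗ β)) = min(0.247, 0.020) = 0.020

0.020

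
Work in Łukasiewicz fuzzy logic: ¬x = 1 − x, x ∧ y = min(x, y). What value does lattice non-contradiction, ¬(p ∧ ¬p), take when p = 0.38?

0.62

¬p = 1 − 0.38 = 0.62
p ∧ ¬p = min(0.38, 0.62) = 0.38
¬(p ∧ ¬p) = 1 − 0.38 = 0.62
(The value 0.62 < 1 shows this instance is not satisfied; not a Ł∞-tautology — its value is 1 − min(a, 1−a).)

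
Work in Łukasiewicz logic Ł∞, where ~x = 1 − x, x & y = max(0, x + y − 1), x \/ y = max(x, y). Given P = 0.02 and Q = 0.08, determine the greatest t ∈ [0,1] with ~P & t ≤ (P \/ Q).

0.10

~P = 1 − 0.02 = 0.98
So the left factor is ~P = 0.98.
P \/ Q = max(0.02, 0.08) = 0.08
So the right-hand bound is P \/ Q = 0.08.
The residuum of the Łukasiewicz t-norm gives the supremum: min(1, 1 − 0.98 + 0.08).
1 − 0.98 + 0.08 = 0.10, so t = min(1, 0.10) = 0.10.
Check: 0.98 & 0.10 = max(0, 0.08) = 0.08 ≤ 0.08.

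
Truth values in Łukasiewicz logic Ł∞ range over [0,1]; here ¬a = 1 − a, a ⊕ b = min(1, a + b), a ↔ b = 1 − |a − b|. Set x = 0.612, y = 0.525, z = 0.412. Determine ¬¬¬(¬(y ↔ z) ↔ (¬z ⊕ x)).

y ↔ z = 1 − |0.525 − 0.412| = 1 − 0.113 = 0.887
¬(y ↔ z) = 1 − 0.887 = 0.113
¬z = 1 − 0.412 = 0.588
¬z ⊕ x = min(1, 0.588 + 0.612) = min(1, 1.200) = 1.000
¬(y ↔ z) ↔ (¬z ⊕ x) = 1 − |0.113 − 1.000| = 1 − 0.887 = 0.113
¬(¬(y ↔ z) ↔ (¬z ⊕ x)) = 1 − 0.113 = 0.887
¬¬(¬(y ↔ z) ↔ (¬z ⊕ x)) = 1 − 0.887 = 0.113
¬¬¬(¬(y ↔ z) ↔ (¬z ⊕ x)) = 1 − 0.113 = 0.887

0.887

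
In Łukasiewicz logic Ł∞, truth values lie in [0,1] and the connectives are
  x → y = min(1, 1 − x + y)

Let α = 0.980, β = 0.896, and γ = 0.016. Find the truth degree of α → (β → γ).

β → γ = min(1, 1 − 0.896 + 0.016) = min(1, 0.120) = 0.120
α → (β → γ) = min(1, 1 − 0.980 + 0.120) = min(1, 0.140) = 0.140

0.140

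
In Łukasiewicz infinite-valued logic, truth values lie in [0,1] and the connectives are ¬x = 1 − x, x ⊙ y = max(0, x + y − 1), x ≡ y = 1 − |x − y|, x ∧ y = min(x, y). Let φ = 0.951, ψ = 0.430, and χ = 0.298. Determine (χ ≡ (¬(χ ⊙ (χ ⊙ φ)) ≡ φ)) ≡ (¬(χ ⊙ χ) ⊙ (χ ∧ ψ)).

χ ⊙ φ = max(0, 0.298 + 0.951 − 1) = max(0, 0.249) = 0.249
χ ⊙ (χ ⊙ φ) = max(0, 0.298 + 0.249 − 1) = max(0, -0.453) = 0.000
¬(χ ⊙ (χ ⊙ φ)) = 1 − 0.000 = 1.000
¬(χ ⊙ (χ ⊙ φ)) ≡ φ = 1 − |1.000 − 0.951| = 1 − 0.049 = 0.951
χ ≡ (¬(χ ⊙ (χ ⊙ φ)) ≡ φ) = 1 − |0.298 − 0.951| = 1 − 0.653 = 0.347
χ ⊙ χ = max(0, 0.298 + 0.298 − 1) = max(0, -0.404) = 0.000
¬(χ ⊙ χ) = 1 − 0.000 = 1.000
χ ∧ ψ = min(0.298, 0.430) = 0.298
¬(χ ⊙ χ) ⊙ (χ ∧ ψ) = max(0, 1.000 + 0.298 − 1) = max(0, 0.298) = 0.298
(χ ≡ (¬(χ ⊙ (χ ⊙ φ)) ≡ φ)) ≡ (¬(χ ⊙ χ) ⊙ (χ ∧ ψ)) = 1 − |0.347 − 0.298| = 1 − 0.049 = 0.951

0.951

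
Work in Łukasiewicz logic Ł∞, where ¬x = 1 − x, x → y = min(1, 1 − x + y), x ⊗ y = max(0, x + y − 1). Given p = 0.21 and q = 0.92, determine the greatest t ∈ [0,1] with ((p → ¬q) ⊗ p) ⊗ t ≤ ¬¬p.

¬q = 1 − 0.92 = 0.08
p → ¬q = min(1, 1 − 0.21 + 0.08) = min(1, 0.87) = 0.87
(p → ¬q) ⊗ p = max(0, 0.87 + 0.21 − 1) = max(0, 0.08) = 0.08
So the left factor is (p → ¬q) ⊗ p = 0.08.
¬p = 1 − 0.21 = 0.79
¬¬p = 1 − 0.79 = 0.21
So the right-hand bound is ¬¬p = 0.21.
The residuum of the Łukasiewicz t-norm gives the supremum: min(1, 1 − 0.08 + 0.21).
1 − 0.08 + 0.21 = 1.13, so t = min(1, 1.13) = 1.00.
Check: 0.08 ⊗ 1.00 = max(0, 0.08) = 0.08 ≤ 0.21.

1.00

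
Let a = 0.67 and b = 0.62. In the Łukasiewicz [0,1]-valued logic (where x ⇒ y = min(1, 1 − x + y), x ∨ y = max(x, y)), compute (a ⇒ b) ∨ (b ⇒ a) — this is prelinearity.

1.00

a ⇒ b = min(1, 1 − 0.67 + 0.62) = min(1, 0.95) = 0.95
b ⇒ a = min(1, 1 − 0.62 + 0.67) = min(1, 1.05) = 1.00
(a ⇒ b) ∨ (b ⇒ a) = max(0.95, 1.00) = 1.00
(As expected: a Ł∞-tautology — holds in every MV-chain.)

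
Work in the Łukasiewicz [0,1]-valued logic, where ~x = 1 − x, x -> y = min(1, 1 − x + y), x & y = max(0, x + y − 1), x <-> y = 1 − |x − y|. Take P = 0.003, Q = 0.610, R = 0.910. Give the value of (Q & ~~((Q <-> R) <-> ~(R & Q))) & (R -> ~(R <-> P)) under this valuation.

0.387

Q <-> R = 1 − |0.610 − 0.910| = 1 − 0.300 = 0.700
R & Q = max(0, 0.910 + 0.610 − 1) = max(0, 0.520) = 0.520
~(R & Q) = 1 − 0.520 = 0.480
(Q <-> R) <-> ~(R & Q) = 1 − |0.700 − 0.480| = 1 − 0.220 = 0.780
~((Q <-> R) <-> ~(R & Q)) = 1 − 0.780 = 0.220
~~((Q <-> R) <-> ~(R & Q)) = 1 − 0.220 = 0.780
Q & ~~((Q <-> R) <-> ~(R & Q)) = max(0, 0.610 + 0.780 − 1) = max(0, 0.390) = 0.390
R <-> P = 1 − |0.910 − 0.003| = 1 − 0.907 = 0.093
~(R <-> P) = 1 − 0.093 = 0.907
R -> ~(R <-> P) = min(1, 1 − 0.910 + 0.907) = min(1, 0.997) = 0.997
(Q & ~~((Q <-> R) <-> ~(R & Q))) & (R -> ~(R <-> P)) = max(0, 0.390 + 0.997 − 1) = max(0, 0.387) = 0.387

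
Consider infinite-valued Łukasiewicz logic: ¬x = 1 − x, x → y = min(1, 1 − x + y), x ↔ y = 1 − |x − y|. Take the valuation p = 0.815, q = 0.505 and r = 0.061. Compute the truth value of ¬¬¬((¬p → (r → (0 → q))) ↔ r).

¬p = 1 − 0.815 = 0.185
0 → q = min(1, 1 − 0.000 + 0.505) = min(1, 1.505) = 1.000
r → (0 → q) = min(1, 1 − 0.061 + 1.000) = min(1, 1.939) = 1.000
¬p → (r → (0 → q)) = min(1, 1 − 0.185 + 1.000) = min(1, 1.815) = 1.000
(¬p → (r → (0 → q))) ↔ r = 1 − |1.000 − 0.061| = 1 − 0.939 = 0.061
¬((¬p → (r → (0 → q))) ↔ r) = 1 − 0.061 = 0.939
¬¬((¬p → (r → (0 → q))) ↔ r) = 1 − 0.939 = 0.061
¬¬¬((¬p → (r → (0 → q))) ↔ r) = 1 − 0.061 = 0.939

0.939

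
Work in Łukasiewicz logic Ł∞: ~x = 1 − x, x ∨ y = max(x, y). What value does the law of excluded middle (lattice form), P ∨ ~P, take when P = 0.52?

0.52

~P = 1 − 0.52 = 0.48
P ∨ ~P = max(0.52, 0.48) = 0.52
(The value 0.52 < 1 shows this instance is not satisfied; not a Ł∞-tautology — its value is max(a, 1−a).)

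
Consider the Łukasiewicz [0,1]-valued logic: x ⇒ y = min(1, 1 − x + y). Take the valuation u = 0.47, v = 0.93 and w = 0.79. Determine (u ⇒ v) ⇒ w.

u ⇒ v = min(1, 1 − 0.47 + 0.93) = min(1, 1.46) = 1.00
(u ⇒ v) ⇒ w = min(1, 1 − 1.00 + 0.79) = min(1, 0.79) = 0.79

0.79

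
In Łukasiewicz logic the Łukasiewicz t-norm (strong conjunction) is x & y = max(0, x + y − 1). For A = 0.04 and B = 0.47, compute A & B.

0.00

A & B = max(0, 0.04 + 0.47 − 1) = max(0, -0.49) = 0.00
For comparison, the Gödel (minimum) t-norm min(x, y) would give 0.04.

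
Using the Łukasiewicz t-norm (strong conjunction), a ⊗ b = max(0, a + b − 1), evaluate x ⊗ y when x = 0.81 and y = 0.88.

x ⊗ y = max(0, 0.81 + 0.88 − 1) = max(0, 0.69) = 0.69
For comparison, the Gödel (minimum) t-norm min(a, b) would give 0.81.

0.69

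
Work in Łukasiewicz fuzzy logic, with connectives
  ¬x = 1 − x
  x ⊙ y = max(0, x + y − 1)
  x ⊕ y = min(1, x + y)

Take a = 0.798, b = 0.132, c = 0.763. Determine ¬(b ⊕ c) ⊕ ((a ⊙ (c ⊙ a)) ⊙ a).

0.262

b ⊕ c = min(1, 0.132 + 0.763) = min(1, 0.895) = 0.895
¬(b ⊕ c) = 1 − 0.895 = 0.105
c ⊙ a = max(0, 0.763 + 0.798 − 1) = max(0, 0.561) = 0.561
a ⊙ (c ⊙ a) = max(0, 0.798 + 0.561 − 1) = max(0, 0.359) = 0.359
(a ⊙ (c ⊙ a)) ⊙ a = max(0, 0.359 + 0.798 − 1) = max(0, 0.157) = 0.157
¬(b ⊕ c) ⊕ ((a ⊙ (c ⊙ a)) ⊙ a) = min(1, 0.105 + 0.157) = min(1, 0.262) = 0.262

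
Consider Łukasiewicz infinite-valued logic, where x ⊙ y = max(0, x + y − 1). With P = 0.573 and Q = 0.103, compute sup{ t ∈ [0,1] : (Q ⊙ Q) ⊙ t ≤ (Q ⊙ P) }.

Q ⊙ Q = max(0, 0.103 + 0.103 − 1) = max(0, -0.794) = 0.000
So the left factor is Q ⊙ Q = 0.000.
Q ⊙ P = max(0, 0.103 + 0.573 − 1) = max(0, -0.324) = 0.000
So the right-hand bound is Q ⊙ P = 0.000.
The residuum of the Łukasiewicz t-norm gives the supremum: min(1, 1 − 0.000 + 0.000).
1 − 0.000 + 0.000 = 1.000, so t = min(1, 1.000) = 1.000.
Check: 0.000 ⊙ 1.000 = max(0, 0.000) = 0.000 ≤ 0.000.

1.000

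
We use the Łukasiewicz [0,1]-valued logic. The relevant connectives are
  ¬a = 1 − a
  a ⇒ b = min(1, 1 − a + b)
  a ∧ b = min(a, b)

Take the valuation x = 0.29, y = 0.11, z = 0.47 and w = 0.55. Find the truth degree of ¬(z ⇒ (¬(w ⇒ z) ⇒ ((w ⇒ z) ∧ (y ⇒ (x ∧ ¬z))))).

w ⇒ z = min(1, 1 − 0.55 + 0.47) = min(1, 0.92) = 0.92
¬(w ⇒ z) = 1 − 0.92 = 0.08
¬z = 1 − 0.47 = 0.53
x ∧ ¬z = min(0.29, 0.53) = 0.29
y ⇒ (x ∧ ¬z) = min(1, 1 − 0.11 + 0.29) = min(1, 1.18) = 1.00
(w ⇒ z) ∧ (y ⇒ (x ∧ ¬z)) = min(0.92, 1.00) = 0.92
¬(w ⇒ z) ⇒ ((w ⇒ z) ∧ (y ⇒ (x ∧ ¬z))) = min(1, 1 − 0.08 + 0.92) = min(1, 1.84) = 1.00
z ⇒ (¬(w ⇒ z) ⇒ ((w ⇒ z) ∧ (y ⇒ (x ∧ ¬z)))) = min(1, 1 − 0.47 + 1.00) = min(1, 1.53) = 1.00
¬(z ⇒ (¬(w ⇒ z) ⇒ ((w ⇒ z) ∧ (y ⇒ (x ∧ ¬z))))) = 1 − 1.00 = 0.00

0.00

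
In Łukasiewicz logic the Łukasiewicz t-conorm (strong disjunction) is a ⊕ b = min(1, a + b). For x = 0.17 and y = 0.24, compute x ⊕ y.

0.41

x ⊕ y = min(1, 0.17 + 0.24) = min(1, 0.41) = 0.41
For comparison, the Gödel t-conorm max(a, b) would give 0.24.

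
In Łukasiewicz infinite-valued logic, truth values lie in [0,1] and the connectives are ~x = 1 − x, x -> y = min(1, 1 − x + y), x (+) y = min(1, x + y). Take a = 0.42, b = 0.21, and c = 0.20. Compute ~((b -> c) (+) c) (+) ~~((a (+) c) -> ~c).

1.00

b -> c = min(1, 1 − 0.21 + 0.20) = min(1, 0.99) = 0.99
(b -> c) (+) c = min(1, 0.99 + 0.20) = min(1, 1.19) = 1.00
~((b -> c) (+) c) = 1 − 1.00 = 0.00
a (+) c = min(1, 0.42 + 0.20) = min(1, 0.62) = 0.62
~c = 1 − 0.20 = 0.80
(a (+) c) -> ~c = min(1, 1 − 0.62 + 0.80) = min(1, 1.18) = 1.00
~((a (+) c) -> ~c) = 1 − 1.00 = 0.00
~~((a (+) c) -> ~c) = 1 − 0.00 = 1.00
~((b -> c) (+) c) (+) ~~((a (+) c) -> ~c) = min(1, 0.00 + 1.00) = min(1, 1.00) = 1.00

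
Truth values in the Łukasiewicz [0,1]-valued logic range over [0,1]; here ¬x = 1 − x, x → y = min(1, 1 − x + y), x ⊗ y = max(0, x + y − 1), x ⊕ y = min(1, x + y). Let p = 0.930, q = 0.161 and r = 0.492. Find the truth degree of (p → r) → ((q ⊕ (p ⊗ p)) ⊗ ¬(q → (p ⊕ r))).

0.438

p → r = min(1, 1 − 0.930 + 0.492) = min(1, 0.562) = 0.562
p ⊗ p = max(0, 0.930 + 0.930 − 1) = max(0, 0.860) = 0.860
q ⊕ (p ⊗ p) = min(1, 0.161 + 0.860) = min(1, 1.021) = 1.000
p ⊕ r = min(1, 0.930 + 0.492) = min(1, 1.422) = 1.000
q → (p ⊕ r) = min(1, 1 − 0.161 + 1.000) = min(1, 1.839) = 1.000
¬(q → (p ⊕ r)) = 1 − 1.000 = 0.000
(q ⊕ (p ⊗ p)) ⊗ ¬(q → (p ⊕ r)) = max(0, 1.000 + 0.000 − 1) = max(0, 0.000) = 0.000
(p → r) → ((q ⊕ (p ⊗ p)) ⊗ ¬(q → (p ⊕ r))) = min(1, 1 − 0.562 + 0.000) = min(1, 0.438) = 0.438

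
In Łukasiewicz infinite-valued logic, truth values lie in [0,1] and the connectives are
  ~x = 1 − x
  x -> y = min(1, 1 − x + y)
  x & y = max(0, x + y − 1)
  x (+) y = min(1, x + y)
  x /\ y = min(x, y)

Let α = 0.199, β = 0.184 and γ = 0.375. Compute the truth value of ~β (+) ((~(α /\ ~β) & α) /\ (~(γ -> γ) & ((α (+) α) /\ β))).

0.816

~β = 1 − 0.184 = 0.816
α /\ ~β = min(0.199, 0.816) = 0.199
~(α /\ ~β) = 1 − 0.199 = 0.801
~(α /\ ~β) & α = max(0, 0.801 + 0.199 − 1) = max(0, 0.000) = 0.000
γ -> γ = min(1, 1 − 0.375 + 0.375) = min(1, 1.000) = 1.000
~(γ -> γ) = 1 − 1.000 = 0.000
α (+) α = min(1, 0.199 + 0.199) = min(1, 0.398) = 0.398
(α (+) α) /\ β = min(0.398, 0.184) = 0.184
~(γ -> γ) & ((α (+) α) /\ β) = max(0, 0.000 + 0.184 − 1) = max(0, -0.816) = 0.000
(~(α /\ ~β) & α) /\ (~(γ -> γ) & ((α (+) α) /\ β)) = min(0.000, 0.000) = 0.000
~β (+) ((~(α /\ ~β) & α) /\ (~(γ -> γ) & ((α (+) α) /\ β))) = min(1, 0.816 + 0.000) = min(1, 0.816) = 0.816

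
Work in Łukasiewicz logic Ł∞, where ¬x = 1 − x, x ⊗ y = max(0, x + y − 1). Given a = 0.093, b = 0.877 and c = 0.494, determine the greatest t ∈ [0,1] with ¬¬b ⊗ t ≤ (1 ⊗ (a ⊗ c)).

¬b = 1 − 0.877 = 0.123
¬¬b = 1 − 0.123 = 0.877
So the left factor is ¬¬b = 0.877.
a ⊗ c = max(0, 0.093 + 0.494 − 1) = max(0, -0.413) = 0.000
1 ⊗ (a ⊗ c) = max(0, 1.000 + 0.000 − 1) = max(0, 0.000) = 0.000
So the right-hand bound is 1 ⊗ (a ⊗ c) = 0.000.
The residuum of the Łukasiewicz t-norm gives the supremum: min(1, 1 − 0.877 + 0.000).
1 − 0.877 + 0.000 = 0.123, so t = min(1, 0.123) = 0.123.
Check: 0.877 ⊗ 0.123 = max(0, 0.000) = 0.000 ≤ 0.000.

0.123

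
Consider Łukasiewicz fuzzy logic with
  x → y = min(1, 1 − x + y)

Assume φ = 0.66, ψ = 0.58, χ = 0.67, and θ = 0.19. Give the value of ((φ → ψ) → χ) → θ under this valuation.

φ → ψ = min(1, 1 − 0.66 + 0.58) = min(1, 0.92) = 0.92
(φ → ψ) → χ = min(1, 1 − 0.92 + 0.67) = min(1, 0.75) = 0.75
((φ → ψ) → χ) → θ = min(1, 1 − 0.75 + 0.19) = min(1, 0.44) = 0.44

0.44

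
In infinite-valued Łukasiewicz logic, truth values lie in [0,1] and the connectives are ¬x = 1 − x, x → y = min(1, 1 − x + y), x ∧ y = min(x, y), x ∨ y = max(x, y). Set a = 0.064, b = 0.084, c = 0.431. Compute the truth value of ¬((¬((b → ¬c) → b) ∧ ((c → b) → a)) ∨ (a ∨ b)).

0.589

¬c = 1 − 0.431 = 0.569
b → ¬c = min(1, 1 − 0.084 + 0.569) = min(1, 1.485) = 1.000
(b → ¬c) → b = min(1, 1 − 1.000 + 0.084) = min(1, 0.084) = 0.084
¬((b → ¬c) → b) = 1 − 0.084 = 0.916
c → b = min(1, 1 − 0.431 + 0.084) = min(1, 0.653) = 0.653
(c → b) → a = min(1, 1 − 0.653 + 0.064) = min(1, 0.411) = 0.411
¬((b → ¬c) → b) ∧ ((c → b) → a) = min(0.916, 0.411) = 0.411
a ∨ b = max(0.064, 0.084) = 0.084
(¬((b → ¬c) → b) ∧ ((c → b) → a)) ∨ (a ∨ b) = max(0.411, 0.084) = 0.411
¬((¬((b → ¬c) → b) ∧ ((c → b) → a)) ∨ (a ∨ b)) = 1 − 0.411 = 0.589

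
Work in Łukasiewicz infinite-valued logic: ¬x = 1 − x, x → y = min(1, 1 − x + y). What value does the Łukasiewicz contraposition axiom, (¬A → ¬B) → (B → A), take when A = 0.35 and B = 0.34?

1.00

¬A = 1 − 0.35 = 0.65
¬B = 1 − 0.34 = 0.66
¬A → ¬B = min(1, 1 − 0.65 + 0.66) = min(1, 1.01) = 1.00
B → A = min(1, 1 − 0.34 + 0.35) = min(1, 1.01) = 1.00
(¬A → ¬B) → (B → A) = min(1, 1 − 1.00 + 1.00) = min(1, 1.00) = 1.00
(As expected: an axiom of Ł∞, always 1.)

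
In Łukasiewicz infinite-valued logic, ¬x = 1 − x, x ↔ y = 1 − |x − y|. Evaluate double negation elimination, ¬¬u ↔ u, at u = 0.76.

1.00

¬u = 1 − 0.76 = 0.24
¬¬u = 1 − 0.24 = 0.76
¬¬u ↔ u = 1 − |0.76 − 0.76| = 1 − 0.00 = 1.00
(As expected: always 1 in Ł∞ since negation is involutive.)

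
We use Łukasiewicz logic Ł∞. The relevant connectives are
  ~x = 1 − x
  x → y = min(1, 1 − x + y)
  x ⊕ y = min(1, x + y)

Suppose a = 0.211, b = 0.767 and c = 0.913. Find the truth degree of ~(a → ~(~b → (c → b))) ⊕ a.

~b = 1 − 0.767 = 0.233
c → b = min(1, 1 − 0.913 + 0.767) = min(1, 0.854) = 0.854
~b → (c → b) = min(1, 1 − 0.233 + 0.854) = min(1, 1.621) = 1.000
~(~b → (c → b)) = 1 − 1.000 = 0.000
a → ~(~b → (c → b)) = min(1, 1 − 0.211 + 0.000) = min(1, 0.789) = 0.789
~(a → ~(~b → (c → b))) = 1 − 0.789 = 0.211
~(a → ~(~b → (c → b))) ⊕ a = min(1, 0.211 + 0.211) = min(1, 0.422) = 0.422

0.422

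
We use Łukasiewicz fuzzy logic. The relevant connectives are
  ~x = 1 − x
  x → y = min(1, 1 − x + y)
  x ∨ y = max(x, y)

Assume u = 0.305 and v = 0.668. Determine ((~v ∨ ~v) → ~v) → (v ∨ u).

0.668

~v = 1 − 0.668 = 0.332
~v ∨ ~v = max(0.332, 0.332) = 0.332
(~v ∨ ~v) → ~v = min(1, 1 − 0.332 + 0.332) = min(1, 1.000) = 1.000
v ∨ u = max(0.668, 0.305) = 0.668
((~v ∨ ~v) → ~v) → (v ∨ u) = min(1, 1 − 1.000 + 0.668) = min(1, 0.668) = 0.668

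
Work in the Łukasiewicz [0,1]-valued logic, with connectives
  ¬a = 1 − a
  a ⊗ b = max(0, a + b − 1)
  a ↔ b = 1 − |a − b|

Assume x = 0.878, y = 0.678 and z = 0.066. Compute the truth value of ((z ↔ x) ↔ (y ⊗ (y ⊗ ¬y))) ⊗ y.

0.490

z ↔ x = 1 − |0.066 − 0.878| = 1 − 0.812 = 0.188
¬y = 1 − 0.678 = 0.322
y ⊗ ¬y = max(0, 0.678 + 0.322 − 1) = max(0, 0.000) = 0.000
y ⊗ (y ⊗ ¬y) = max(0, 0.678 + 0.000 − 1) = max(0, -0.322) = 0.000
(z ↔ x) ↔ (y ⊗ (y ⊗ ¬y)) = 1 − |0.188 − 0.000| = 1 − 0.188 = 0.812
((z ↔ x) ↔ (y ⊗ (y ⊗ ¬y))) ⊗ y = max(0, 0.812 + 0.678 − 1) = max(0, 0.490) = 0.490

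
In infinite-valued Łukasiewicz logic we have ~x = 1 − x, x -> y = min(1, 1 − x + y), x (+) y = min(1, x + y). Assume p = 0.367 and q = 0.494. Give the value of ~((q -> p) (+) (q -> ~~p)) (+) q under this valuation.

q -> p = min(1, 1 − 0.494 + 0.367) = min(1, 0.873) = 0.873
~p = 1 − 0.367 = 0.633
~~p = 1 − 0.633 = 0.367
q -> ~~p = min(1, 1 − 0.494 + 0.367) = min(1, 0.873) = 0.873
(q -> p) (+) (q -> ~~p) = min(1, 0.873 + 0.873) = min(1, 1.746) = 1.000
~((q -> p) (+) (q -> ~~p)) = 1 − 1.000 = 0.000
~((q -> p) (+) (q -> ~~p)) (+) q = min(1, 0.000 + 0.494) = min(1, 0.494) = 0.494

0.494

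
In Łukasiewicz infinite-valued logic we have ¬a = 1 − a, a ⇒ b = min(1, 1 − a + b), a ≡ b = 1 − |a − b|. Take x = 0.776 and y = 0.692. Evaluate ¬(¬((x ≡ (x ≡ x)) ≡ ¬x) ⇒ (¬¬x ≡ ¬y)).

x ≡ x = 1 − |0.776 − 0.776| = 1 − 0.000 = 1.000
x ≡ (x ≡ x) = 1 − |0.776 − 1.000| = 1 − 0.224 = 0.776
¬x = 1 − 0.776 = 0.224
(x ≡ (x ≡ x)) ≡ ¬x = 1 − |0.776 − 0.224| = 1 − 0.552 = 0.448
¬((x ≡ (x ≡ x)) ≡ ¬x) = 1 − 0.448 = 0.552
¬¬x = 1 − 0.224 = 0.776
¬y = 1 − 0.692 = 0.308
¬¬x ≡ ¬y = 1 − |0.776 − 0.308| = 1 − 0.468 = 0.532
¬((x ≡ (x ≡ x)) ≡ ¬x) ⇒ (¬¬x ≡ ¬y) = min(1, 1 − 0.552 + 0.532) = min(1, 0.980) = 0.980
¬(¬((x ≡ (x ≡ x)) ≡ ¬x) ⇒ (¬¬x ≡ ¬y)) = 1 − 0.980 = 0.020

0.020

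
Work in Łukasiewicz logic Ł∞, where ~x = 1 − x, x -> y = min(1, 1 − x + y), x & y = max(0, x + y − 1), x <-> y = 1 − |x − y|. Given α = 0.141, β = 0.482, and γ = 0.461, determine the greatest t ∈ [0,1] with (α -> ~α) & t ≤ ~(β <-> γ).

~α = 1 − 0.141 = 0.859
α -> ~α = min(1, 1 − 0.141 + 0.859) = min(1, 1.718) = 1.000
So the left factor is α -> ~α = 1.000.
β <-> γ = 1 − |0.482 − 0.461| = 1 − 0.021 = 0.979
~(β <-> γ) = 1 − 0.979 = 0.021
So the right-hand bound is ~(β <-> γ) = 0.021.
The residuum of the Łukasiewicz t-norm gives the supremum: min(1, 1 − 1.000 + 0.021).
1 − 1.000 + 0.021 = 0.021, so t = min(1, 0.021) = 0.021.
Check: 1.000 & 0.021 = max(0, 0.021) = 0.021 ≤ 0.021.

0.021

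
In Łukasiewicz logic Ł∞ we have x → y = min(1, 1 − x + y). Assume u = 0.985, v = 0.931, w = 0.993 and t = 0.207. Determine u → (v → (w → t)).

w → t = min(1, 1 − 0.993 + 0.207) = min(1, 0.214) = 0.214
v → (w → t) = min(1, 1 − 0.931 + 0.214) = min(1, 0.283) = 0.283
u → (v → (w → t)) = min(1, 1 − 0.985 + 0.283) = min(1, 0.298) = 0.298

0.298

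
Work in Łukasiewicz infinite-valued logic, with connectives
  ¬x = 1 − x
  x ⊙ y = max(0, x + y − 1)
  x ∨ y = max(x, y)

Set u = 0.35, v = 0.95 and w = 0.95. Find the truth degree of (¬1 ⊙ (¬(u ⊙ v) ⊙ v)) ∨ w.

¬1 = 1 − 1.00 = 0.00
u ⊙ v = max(0, 0.35 + 0.95 − 1) = max(0, 0.30) = 0.30
¬(u ⊙ v) = 1 − 0.30 = 0.70
¬(u ⊙ v) ⊙ v = max(0, 0.70 + 0.95 − 1) = max(0, 0.65) = 0.65
¬1 ⊙ (¬(u ⊙ v) ⊙ v) = max(0, 0.00 + 0.65 − 1) = max(0, -0.35) = 0.00
(¬1 ⊙ (¬(u ⊙ v) ⊙ v)) ∨ w = max(0.00, 0.95) = 0.95

0.95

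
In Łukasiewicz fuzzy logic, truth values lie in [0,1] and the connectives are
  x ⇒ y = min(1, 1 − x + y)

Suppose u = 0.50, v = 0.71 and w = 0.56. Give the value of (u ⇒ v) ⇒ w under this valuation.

u ⇒ v = min(1, 1 − 0.50 + 0.71) = min(1, 1.21) = 1.00
(u ⇒ v) ⇒ w = min(1, 1 − 1.00 + 0.56) = min(1, 0.56) = 0.56

0.56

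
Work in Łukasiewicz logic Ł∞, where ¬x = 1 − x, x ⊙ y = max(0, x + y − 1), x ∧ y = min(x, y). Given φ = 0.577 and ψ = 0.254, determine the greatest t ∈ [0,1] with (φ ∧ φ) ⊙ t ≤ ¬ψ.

φ ∧ φ = min(0.577, 0.577) = 0.577
So the left factor is φ ∧ φ = 0.577.
¬ψ = 1 − 0.254 = 0.746
So the right-hand bound is ¬ψ = 0.746.
The residuum of the Łukasiewicz t-norm gives the supremum: min(1, 1 − 0.577 + 0.746).
1 − 0.577 + 0.746 = 1.169, so t = min(1, 1.169) = 1.000.
Check: 0.577 ⊙ 1.000 = max(0, 0.577) = 0.577 ≤ 0.746.

1.000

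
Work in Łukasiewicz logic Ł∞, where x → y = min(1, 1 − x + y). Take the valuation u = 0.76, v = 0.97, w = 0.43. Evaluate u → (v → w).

0.70

v → w = min(1, 1 − 0.97 + 0.43) = min(1, 0.46) = 0.46
u → (v → w) = min(1, 1 − 0.76 + 0.46) = min(1, 0.70) = 0.70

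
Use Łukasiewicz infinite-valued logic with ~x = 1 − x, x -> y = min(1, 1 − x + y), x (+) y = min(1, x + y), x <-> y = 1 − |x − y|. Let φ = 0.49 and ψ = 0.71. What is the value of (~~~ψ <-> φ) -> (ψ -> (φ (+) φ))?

1.00

~ψ = 1 − 0.71 = 0.29
~~ψ = 1 − 0.29 = 0.71
~~~ψ = 1 − 0.71 = 0.29
~~~ψ <-> φ = 1 − |0.29 − 0.49| = 1 − 0.20 = 0.80
φ (+) φ = min(1, 0.49 + 0.49) = min(1, 0.98) = 0.98
ψ -> (φ (+) φ) = min(1, 1 − 0.71 + 0.98) = min(1, 1.27) = 1.00
(~~~ψ <-> φ) -> (ψ -> (φ (+) φ)) = min(1, 1 − 0.80 + 1.00) = min(1, 1.20) = 1.00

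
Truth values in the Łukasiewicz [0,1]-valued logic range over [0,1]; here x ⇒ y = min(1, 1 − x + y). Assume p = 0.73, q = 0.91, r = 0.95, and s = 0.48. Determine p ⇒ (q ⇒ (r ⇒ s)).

0.89

r ⇒ s = min(1, 1 − 0.95 + 0.48) = min(1, 0.53) = 0.53
q ⇒ (r ⇒ s) = min(1, 1 − 0.91 + 0.53) = min(1, 0.62) = 0.62
p ⇒ (q ⇒ (r ⇒ s)) = min(1, 1 − 0.73 + 0.62) = min(1, 0.89) = 0.89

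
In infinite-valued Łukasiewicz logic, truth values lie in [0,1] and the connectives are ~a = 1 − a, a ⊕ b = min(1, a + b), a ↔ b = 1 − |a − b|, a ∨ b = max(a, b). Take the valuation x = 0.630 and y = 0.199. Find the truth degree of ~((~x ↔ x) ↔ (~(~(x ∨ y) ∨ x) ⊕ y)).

0.171

~x = 1 − 0.630 = 0.370
~x ↔ x = 1 − |0.370 − 0.630| = 1 − 0.260 = 0.740
x ∨ y = max(0.630, 0.199) = 0.630
~(x ∨ y) = 1 − 0.630 = 0.370
~(x ∨ y) ∨ x = max(0.370, 0.630) = 0.630
~(~(x ∨ y) ∨ x) = 1 − 0.630 = 0.370
~(~(x ∨ y) ∨ x) ⊕ y = min(1, 0.370 + 0.199) = min(1, 0.569) = 0.569
(~x ↔ x) ↔ (~(~(x ∨ y) ∨ x) ⊕ y) = 1 − |0.740 − 0.569| = 1 − 0.171 = 0.829
~((~x ↔ x) ↔ (~(~(x ∨ y) ∨ x) ⊕ y)) = 1 − 0.829 = 0.171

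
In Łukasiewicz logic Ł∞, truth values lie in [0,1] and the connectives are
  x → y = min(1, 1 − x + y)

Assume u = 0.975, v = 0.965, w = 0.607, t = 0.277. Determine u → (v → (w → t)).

w → t = min(1, 1 − 0.607 + 0.277) = min(1, 0.670) = 0.670
v → (w → t) = min(1, 1 − 0.965 + 0.670) = min(1, 0.705) = 0.705
u → (v → (w → t)) = min(1, 1 − 0.975 + 0.705) = min(1, 0.730) = 0.730

0.730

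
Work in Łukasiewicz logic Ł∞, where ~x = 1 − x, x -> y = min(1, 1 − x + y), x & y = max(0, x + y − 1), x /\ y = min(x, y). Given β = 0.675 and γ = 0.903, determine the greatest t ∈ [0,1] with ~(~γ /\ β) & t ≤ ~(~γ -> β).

0.097

~γ = 1 − 0.903 = 0.097
~γ /\ β = min(0.097, 0.675) = 0.097
~(~γ /\ β) = 1 − 0.097 = 0.903
So the left factor is ~(~γ /\ β) = 0.903.
~γ -> β = min(1, 1 − 0.097 + 0.675) = min(1, 1.578) = 1.000
~(~γ -> β) = 1 − 1.000 = 0.000
So the right-hand bound is ~(~γ -> β) = 0.000.
The residuum of the Łukasiewicz t-norm gives the supremum: min(1, 1 − 0.903 + 0.000).
1 − 0.903 + 0.000 = 0.097, so t = min(1, 0.097) = 0.097.
Check: 0.903 & 0.097 = max(0, 0.000) = 0.000 ≤ 0.000.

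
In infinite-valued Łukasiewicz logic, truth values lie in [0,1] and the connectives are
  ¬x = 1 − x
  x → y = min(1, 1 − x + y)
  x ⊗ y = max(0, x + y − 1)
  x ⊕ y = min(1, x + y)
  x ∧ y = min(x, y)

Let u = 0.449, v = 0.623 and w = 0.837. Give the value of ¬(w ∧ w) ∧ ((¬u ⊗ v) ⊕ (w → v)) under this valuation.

w ∧ w = min(0.837, 0.837) = 0.837
¬(w ∧ w) = 1 − 0.837 = 0.163
¬u = 1 − 0.449 = 0.551
¬u ⊗ v = max(0, 0.551 + 0.623 − 1) = max(0, 0.174) = 0.174
w → v = min(1, 1 − 0.837 + 0.623) = min(1, 0.786) = 0.786
(¬u ⊗ v) ⊕ (w → v) = min(1, 0.174 + 0.786) = min(1, 0.960) = 0.960
¬(w ∧ w) ∧ ((¬u ⊗ v) ⊕ (w → v)) = min(0.163, 0.960) = 0.163

0.163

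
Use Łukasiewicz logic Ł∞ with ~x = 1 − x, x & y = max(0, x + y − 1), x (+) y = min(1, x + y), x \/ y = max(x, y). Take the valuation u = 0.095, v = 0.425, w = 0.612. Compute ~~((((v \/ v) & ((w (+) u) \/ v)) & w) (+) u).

v \/ v = max(0.425, 0.425) = 0.425
w (+) u = min(1, 0.612 + 0.095) = min(1, 0.707) = 0.707
(w (+) u) \/ v = max(0.707, 0.425) = 0.707
(v \/ v) & ((w (+) u) \/ v) = max(0, 0.425 + 0.707 − 1) = max(0, 0.132) = 0.132
((v \/ v) & ((w (+) u) \/ v)) & w = max(0, 0.132 + 0.612 − 1) = max(0, -0.256) = 0.000
(((v \/ v) & ((w (+) u) \/ v)) & w) (+) u = min(1, 0.000 + 0.095) = min(1, 0.095) = 0.095
~((((v \/ v) & ((w (+) u) \/ v)) & w) (+) u) = 1 − 0.095 = 0.905
~~((((v \/ v) & ((w (+) u) \/ v)) & w) (+) u) = 1 − 0.905 = 0.095

0.095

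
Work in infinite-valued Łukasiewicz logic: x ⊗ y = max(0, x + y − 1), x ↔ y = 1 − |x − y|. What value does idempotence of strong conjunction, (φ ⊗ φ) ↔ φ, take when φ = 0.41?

φ ⊗ φ = max(0, 0.41 + 0.41 − 1) = max(0, -0.18) = 0.00
(φ ⊗ φ) ↔ φ = 1 − |0.00 − 0.41| = 1 − 0.41 = 0.59
(The value 0.59 < 1 shows this instance is not satisfied; fails in Ł∞ since a ⊗ a = max(0, 2a−1) ≠ a in general.)

0.59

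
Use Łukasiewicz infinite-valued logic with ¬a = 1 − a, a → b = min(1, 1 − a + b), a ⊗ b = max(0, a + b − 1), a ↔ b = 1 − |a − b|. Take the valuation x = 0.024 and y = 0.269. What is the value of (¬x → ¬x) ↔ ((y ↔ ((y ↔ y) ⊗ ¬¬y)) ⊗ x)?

¬x = 1 − 0.024 = 0.976
¬x → ¬x = min(1, 1 − 0.976 + 0.976) = min(1, 1.000) = 1.000
y ↔ y = 1 − |0.269 − 0.269| = 1 − 0.000 = 1.000
¬y = 1 − 0.269 = 0.731
¬¬y = 1 − 0.731 = 0.269
(y ↔ y) ⊗ ¬¬y = max(0, 1.000 + 0.269 − 1) = max(0, 0.269) = 0.269
y ↔ ((y ↔ y) ⊗ ¬¬y) = 1 − |0.269 − 0.269| = 1 − 0.000 = 1.000
(y ↔ ((y ↔ y) ⊗ ¬¬y)) ⊗ x = max(0, 1.000 + 0.024 − 1) = max(0, 0.024) = 0.024
(¬x → ¬x) ↔ ((y ↔ ((y ↔ y) ⊗ ¬¬y)) ⊗ x) = 1 − |1.000 − 0.024| = 1 − 0.976 = 0.024

0.024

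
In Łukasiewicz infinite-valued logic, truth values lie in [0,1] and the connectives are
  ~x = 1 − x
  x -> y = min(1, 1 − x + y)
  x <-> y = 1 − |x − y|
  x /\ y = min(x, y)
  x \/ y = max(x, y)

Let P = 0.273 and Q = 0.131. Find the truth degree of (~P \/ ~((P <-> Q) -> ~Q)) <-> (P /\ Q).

0.404

~P = 1 − 0.273 = 0.727
P <-> Q = 1 − |0.273 − 0.131| = 1 − 0.142 = 0.858
~Q = 1 − 0.131 = 0.869
(P <-> Q) -> ~Q = min(1, 1 − 0.858 + 0.869) = min(1, 1.011) = 1.000
~((P <-> Q) -> ~Q) = 1 − 1.000 = 0.000
~P \/ ~((P <-> Q) -> ~Q) = max(0.727, 0.000) = 0.727
P /\ Q = min(0.273, 0.131) = 0.131
(~P \/ ~((P <-> Q) -> ~Q)) <-> (P /\ Q) = 1 − |0.727 − 0.131| = 1 − 0.596 = 0.404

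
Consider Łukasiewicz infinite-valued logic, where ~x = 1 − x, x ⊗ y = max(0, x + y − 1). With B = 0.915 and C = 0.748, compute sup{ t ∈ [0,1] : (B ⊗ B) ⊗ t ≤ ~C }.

0.422

B ⊗ B = max(0, 0.915 + 0.915 − 1) = max(0, 0.830) = 0.830
So the left factor is B ⊗ B = 0.830.
~C = 1 − 0.748 = 0.252
So the right-hand bound is ~C = 0.252.
The residuum of the Łukasiewicz t-norm gives the supremum: min(1, 1 − 0.830 + 0.252).
1 − 0.830 + 0.252 = 0.422, so t = min(1, 0.422) = 0.422.
Check: 0.830 ⊗ 0.422 = max(0, 0.252) = 0.252 ≤ 0.252.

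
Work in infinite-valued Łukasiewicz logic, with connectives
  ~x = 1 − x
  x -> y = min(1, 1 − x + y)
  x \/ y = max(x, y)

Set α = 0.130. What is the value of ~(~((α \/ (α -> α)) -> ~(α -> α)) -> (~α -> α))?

0.740

α -> α = min(1, 1 − 0.130 + 0.130) = min(1, 1.000) = 1.000
α \/ (α -> α) = max(0.130, 1.000) = 1.000
~(α -> α) = 1 − 1.000 = 0.000
(α \/ (α -> α)) -> ~(α -> α) = min(1, 1 − 1.000 + 0.000) = min(1, 0.000) = 0.000
~((α \/ (α -> α)) -> ~(α -> α)) = 1 − 0.000 = 1.000
~α = 1 − 0.130 = 0.870
~α -> α = min(1, 1 − 0.870 + 0.130) = min(1, 0.260) = 0.260
~((α \/ (α -> α)) -> ~(α -> α)) -> (~α -> α) = min(1, 1 − 1.000 + 0.260) = min(1, 0.260) = 0.260
~(~((α \/ (α -> α)) -> ~(α -> α)) -> (~α -> α)) = 1 − 0.260 = 0.740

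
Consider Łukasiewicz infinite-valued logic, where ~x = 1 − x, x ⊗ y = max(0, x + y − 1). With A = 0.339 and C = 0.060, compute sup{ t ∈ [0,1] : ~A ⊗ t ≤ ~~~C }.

1.000

~A = 1 − 0.339 = 0.661
So the left factor is ~A = 0.661.
~C = 1 − 0.060 = 0.940
~~C = 1 − 0.940 = 0.060
~~~C = 1 − 0.060 = 0.940
So the right-hand bound is ~~~C = 0.940.
The residuum of the Łukasiewicz t-norm gives the supremum: min(1, 1 − 0.661 + 0.940).
1 − 0.661 + 0.940 = 1.279, so t = min(1, 1.279) = 1.000.
Check: 0.661 ⊗ 1.000 = max(0, 0.661) = 0.661 ≤ 0.940.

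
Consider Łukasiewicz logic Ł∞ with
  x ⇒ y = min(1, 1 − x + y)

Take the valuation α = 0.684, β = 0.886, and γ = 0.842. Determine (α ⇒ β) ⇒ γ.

0.842

α ⇒ β = min(1, 1 − 0.684 + 0.886) = min(1, 1.202) = 1.000
(α ⇒ β) ⇒ γ = min(1, 1 − 1.000 + 0.842) = min(1, 0.842) = 0.842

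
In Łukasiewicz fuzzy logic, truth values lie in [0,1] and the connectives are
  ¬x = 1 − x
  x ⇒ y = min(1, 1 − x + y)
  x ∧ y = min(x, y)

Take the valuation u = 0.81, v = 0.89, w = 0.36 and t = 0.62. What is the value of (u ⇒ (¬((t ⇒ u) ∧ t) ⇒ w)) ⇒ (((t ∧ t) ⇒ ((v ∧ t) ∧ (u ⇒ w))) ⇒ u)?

0.88

t ⇒ u = min(1, 1 − 0.62 + 0.81) = min(1, 1.19) = 1.00
(t ⇒ u) ∧ t = min(1.00, 0.62) = 0.62
¬((t ⇒ u) ∧ t) = 1 − 0.62 = 0.38
¬((t ⇒ u) ∧ t) ⇒ w = min(1, 1 − 0.38 + 0.36) = min(1, 0.98) = 0.98
u ⇒ (¬((t ⇒ u) ∧ t) ⇒ w) = min(1, 1 − 0.81 + 0.98) = min(1, 1.17) = 1.00
t ∧ t = min(0.62, 0.62) = 0.62
v ∧ t = min(0.89, 0.62) = 0.62
u ⇒ w = min(1, 1 − 0.81 + 0.36) = min(1, 0.55) = 0.55
(v ∧ t) ∧ (u ⇒ w) = min(0.62, 0.55) = 0.55
(t ∧ t) ⇒ ((v ∧ t) ∧ (u ⇒ w)) = min(1, 1 − 0.62 + 0.55) = min(1, 0.93) = 0.93
((t ∧ t) ⇒ ((v ∧ t) ∧ (u ⇒ w))) ⇒ u = min(1, 1 − 0.93 + 0.81) = min(1, 0.88) = 0.88
(u ⇒ (¬((t ⇒ u) ∧ t) ⇒ w)) ⇒ (((t ∧ t) ⇒ ((v ∧ t) ∧ (u ⇒ w))) ⇒ u) = min(1, 1 − 1.00 + 0.88) = min(1, 0.88) = 0.88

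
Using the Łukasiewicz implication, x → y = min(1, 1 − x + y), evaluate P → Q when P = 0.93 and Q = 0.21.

P → Q = min(1, 1 − 0.93 + 0.21) = min(1, 0.28) = 0.28
For comparison, the Gödel implication (1 if x ≤ y else y) would give 0.21.

0.28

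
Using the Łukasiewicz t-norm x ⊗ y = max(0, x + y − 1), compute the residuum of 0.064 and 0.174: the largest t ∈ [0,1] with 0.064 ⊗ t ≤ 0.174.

The residuum of the Łukasiewicz t-norm gives the supremum: min(1, 1 − 0.064 + 0.174).
1 − 0.064 + 0.174 = 1.110, so t = min(1, 1.110) = 1.000.
Check: 0.064 ⊗ 1.000 = max(0, 0.064) = 0.064 ≤ 0.174.

1.000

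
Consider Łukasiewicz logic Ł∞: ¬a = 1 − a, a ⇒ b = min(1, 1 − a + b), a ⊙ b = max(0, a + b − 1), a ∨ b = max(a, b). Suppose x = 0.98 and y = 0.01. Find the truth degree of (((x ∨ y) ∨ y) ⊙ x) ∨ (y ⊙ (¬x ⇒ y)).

x ∨ y = max(0.98, 0.01) = 0.98
(x ∨ y) ∨ y = max(0.98, 0.01) = 0.98
((x ∨ y) ∨ y) ⊙ x = max(0, 0.98 + 0.98 − 1) = max(0, 0.96) = 0.96
¬x = 1 − 0.98 = 0.02
¬x ⇒ y = min(1, 1 − 0.02 + 0.01) = min(1, 0.99) = 0.99
y ⊙ (¬x ⇒ y) = max(0, 0.01 + 0.99 − 1) = max(0, 0.00) = 0.00
(((x ∨ y) ∨ y) ⊙ x) ∨ (y ⊙ (¬x ⇒ y)) = max(0.96, 0.00) = 0.96

0.96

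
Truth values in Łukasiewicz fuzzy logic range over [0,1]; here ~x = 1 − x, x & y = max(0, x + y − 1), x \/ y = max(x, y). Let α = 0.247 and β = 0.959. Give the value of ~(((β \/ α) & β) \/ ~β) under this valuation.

β \/ α = max(0.959, 0.247) = 0.959
(β \/ α) & β = max(0, 0.959 + 0.959 − 1) = max(0, 0.918) = 0.918
~β = 1 − 0.959 = 0.041
((β \/ α) & β) \/ ~β = max(0.918, 0.041) = 0.918
~(((β \/ α) & β) \/ ~β) = 1 − 0.918 = 0.082

0.082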